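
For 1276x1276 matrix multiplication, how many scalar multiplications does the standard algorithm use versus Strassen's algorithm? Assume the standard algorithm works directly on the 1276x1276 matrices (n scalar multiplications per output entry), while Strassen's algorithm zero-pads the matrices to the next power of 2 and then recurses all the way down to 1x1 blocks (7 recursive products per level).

Matrix multiplication for 1276x1276 matrices:

Strassen's algorithm requires power-of-2 dimensions. Pad 1276x1276 to 2048x2048 (next power of 2).

Standard algorithm: 1276^3 = 2077552576 multiplications
Strassen's algorithm: 7^(log2(2048)) = 7^11 = 1977326743 multiplications
Savings: 2077552576 - 1977326743 = 100225833 multiplications

Standard: 2077552576 multiplications (1276^3). Strassen: 1977326743 multiplications (7^11, after padding to 2048x2048). Strassen reduces 8 recursive multiplications to 7 at each level.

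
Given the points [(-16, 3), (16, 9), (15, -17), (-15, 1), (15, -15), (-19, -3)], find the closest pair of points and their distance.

Computing all pairwise distances among 6 points:

d((-16, 3), (16, 9)) = 32.5576
d((-16, 3), (15, -17)) = 36.8917
d((-16, 3), (-15, 1)) = 2.2361
d((-16, 3), (15, -15)) = 35.8469
d((-16, 3), (-19, -3)) = 6.7082
d((16, 9), (15, -17)) = 26.0192
d((16, 9), (-15, 1)) = 32.0156
d((16, 9), (15, -15)) = 24.0208
d((16, 9), (-19, -3)) = 37.0
d((15, -17), (-15, 1)) = 34.9857
d((15, -17), (15, -15)) = 2.0 <-- minimum
d((15, -17), (-19, -3)) = 36.7696
d((-15, 1), (15, -15)) = 34.0
d((-15, 1), (-19, -3)) = 5.6569
d((15, -15), (-19, -3)) = 36.0555

Closest pair: (15, -17) and (15, -15) with distance 2.0

The closest pair is (15, -17) and (15, -15) with Euclidean distance 2.0. For 6 points, brute-force pairwise comparison is shown above. For large n, the divide-and-conquer algorithm (sort by x, recurse on halves, check the dividing strip) achieves O(n log n).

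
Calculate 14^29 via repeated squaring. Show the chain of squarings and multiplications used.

Computing 14^29 by squaring (build up from 14^1; each line after the first costs one multiplication):

14^1 = 14
14^2 = (14^1)^2 = 14^2 = 196
14^3 = 14 * 14^2 = 14 * 196 = 2744
14^6 = (14^3)^2 = 2744^2 = 7529536
14^7 = 14 * 14^6 = 14 * 7529536 = 105413504
14^14 = (14^7)^2 = 105413504^2 = 11112006825558016
14^28 = (14^14)^2 = 11112006825558016^2 = 123476695691247935826229781856256
14^29 = 14 * 14^28 = 14 * 123476695691247935826229781856256 = 1728673739677471101567216945987584

Result: 1728673739677471101567216945987584
Multiplications needed: 7 (7 lines after 14^1)

14^29 = 1728673739677471101567216945987584. Using exponentiation by squaring, this requires 7 multiplications. The key idea: if the exponent is even, square the half-power; if odd, multiply by the base once.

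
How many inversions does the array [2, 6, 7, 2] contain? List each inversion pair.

Finding inversions in [2, 6, 7, 2]:

(1, 3): arr[1]=6 > arr[3]=2
(2, 3): arr[2]=7 > arr[3]=2

Total inversions: 2

The array has 2 inversion(s): (1,3), (2,3). Each pair (i,j) satisfies i < j and arr[i] > arr[j].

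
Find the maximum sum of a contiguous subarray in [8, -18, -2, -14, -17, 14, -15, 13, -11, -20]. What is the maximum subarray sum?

Using Kadane's algorithm on [8, -18, -2, -14, -17, 14, -15, 13, -11, -20]:

Scanning through the array:
Position 1 (value -18): max_ending_here = -10, max_so_far = 8
Position 2 (value -2): max_ending_here = -2, max_so_far = 8
Position 3 (value -14): max_ending_here = -14, max_so_far = 8
Position 4 (value -17): max_ending_here = -17, max_so_far = 8
Position 5 (value 14): max_ending_here = 14, max_so_far = 14
Position 6 (value -15): max_ending_here = -1, max_so_far = 14
Position 7 (value 13): max_ending_here = 13, max_so_far = 14
Position 8 (value -11): max_ending_here = 2, max_so_far = 14
Position 9 (value -20): max_ending_here = -18, max_so_far = 14

Maximum subarray: [14]
Maximum sum: 14

The maximum subarray is [14] with sum 14. This subarray runs from index 5 to index 5.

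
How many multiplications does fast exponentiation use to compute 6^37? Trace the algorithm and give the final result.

Computing 6^37 by squaring (build up from 6^1; each line after the first costs one multiplication):

6^1 = 6
6^2 = (6^1)^2 = 6^2 = 36
6^4 = (6^2)^2 = 36^2 = 1296
6^8 = (6^4)^2 = 1296^2 = 1679616
6^9 = 6 * 6^8 = 6 * 1679616 = 10077696
6^18 = (6^9)^2 = 10077696^2 = 101559956668416
6^36 = (6^18)^2 = 101559956668416^2 = 10314424798490535546171949056
6^37 = 6 * 6^36 = 6 * 10314424798490535546171949056 = 61886548790943213277031694336

Result: 61886548790943213277031694336
Multiplications needed: 7 (7 lines after 6^1)

6^37 = 61886548790943213277031694336. Using exponentiation by squaring, this requires 7 multiplications. The key idea: if the exponent is even, square the half-power; if odd, multiply by the base once.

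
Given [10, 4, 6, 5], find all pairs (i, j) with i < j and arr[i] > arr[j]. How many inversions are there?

Finding inversions in [10, 4, 6, 5]:

(0, 1): arr[0]=10 > arr[1]=4
(0, 2): arr[0]=10 > arr[2]=6
(0, 3): arr[0]=10 > arr[3]=5
(2, 3): arr[2]=6 > arr[3]=5

Total inversions: 4

The array has 4 inversion(s): (0,1), (0,2), (0,3), (2,3). Each pair (i,j) satisfies i < j and arr[i] > arr[j].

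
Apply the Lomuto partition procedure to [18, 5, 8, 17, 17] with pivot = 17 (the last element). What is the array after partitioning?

Lomuto partition with pivot = 17:

Initial array: [18, 5, 8, 17, 17]

arr[0]=18 > 17: no swap
arr[1]=5 <= 17: swap with position 0, array becomes [5, 18, 8, 17, 17]
arr[2]=8 <= 17: swap with position 1, array becomes [5, 8, 18, 17, 17]
arr[3]=17 <= 17: swap with position 2, array becomes [5, 8, 17, 18, 17]

Place pivot at position 3: [5, 8, 17, 17, 18]
Pivot position: 3

After partitioning with pivot 17, the array becomes [5, 8, 17, 17, 18]. The pivot is placed at index 3. All elements to the left of the pivot are <= 17, and all elements to the right are > 17.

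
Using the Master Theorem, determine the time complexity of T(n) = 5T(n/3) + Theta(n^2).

Master Theorem for T(n) = 5T(n/3) + O(n^2):

a = 5, b = 3, c = 2
log_b(a) = log_3(5) = 1.4650

Case 3: c = 2 > log_3(5) = 1.4650
T(n) = O(n^2) = O(n^2)

For T(n) = 5T(n/3) + O(n^2): log_3(5) = 1.4650. This is Case 3 of the Master Theorem (c > log_b(a), work dominated by root), giving O(n^2).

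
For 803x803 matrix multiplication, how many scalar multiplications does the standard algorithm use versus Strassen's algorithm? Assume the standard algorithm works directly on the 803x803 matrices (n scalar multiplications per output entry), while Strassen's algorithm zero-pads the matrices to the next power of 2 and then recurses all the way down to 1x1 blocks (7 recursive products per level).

Matrix multiplication for 803x803 matrices:

Strassen's algorithm requires power-of-2 dimensions. Pad 803x803 to 1024x1024 (next power of 2).

Standard algorithm: 803^3 = 517781627 multiplications
Strassen's algorithm: 7^(log2(1024)) = 7^10 = 282475249 multiplications
Savings: 517781627 - 282475249 = 235306378 multiplications

Standard: 517781627 multiplications (803^3). Strassen: 282475249 multiplications (7^10, after padding to 1024x1024). Strassen reduces 8 recursive multiplications to 7 at each level.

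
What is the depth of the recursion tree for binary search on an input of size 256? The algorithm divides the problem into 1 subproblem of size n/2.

For divide and conquer with division factor 2:

Problem sizes at each level:
Level 0: 256
Level 1: 128
Level 2: 64
Level 3: 32
Level 4: 16
Level 5: 8
Level 6: 4
Level 7: 2
Level 8: 1

The root is level 0 and the size-1 base case is level 8 (the tree spans levels 0 through 8, i.e. 9 levels counting the root), so the depth is the number of divisions: log_2(256) = 8

The recursion tree depth is log_2(256) = 8. At each level, the problem size is divided by 2, so it takes 8 divisions to reduce to a base case of size 1. The algorithm makes 1 recursive call at each level.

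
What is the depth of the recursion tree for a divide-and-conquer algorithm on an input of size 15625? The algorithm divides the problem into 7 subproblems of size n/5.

For divide and conquer with division factor 5:

Problem sizes at each level:
Level 0: 15625
Level 1: 3125
Level 2: 625
Level 3: 125
Level 4: 25
Level 5: 5
Level 6: 1

The root is level 0 and the size-1 base case is level 6 (the tree spans levels 0 through 6, i.e. 7 levels counting the root), so the depth is the number of divisions: log_5(15625) = 6

The recursion tree depth is log_5(15625) = 6. At each level, the problem size is divided by 5, so it takes 6 divisions to reduce to a base case of size 1. The algorithm makes 7 recursive calls at each level.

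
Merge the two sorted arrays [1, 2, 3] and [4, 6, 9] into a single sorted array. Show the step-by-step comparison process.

Merging process:

Compare 1 vs 4: take 1 from left. Merged: [1]
Compare 2 vs 4: take 2 from left. Merged: [1, 2]
Compare 3 vs 4: take 3 from left. Merged: [1, 2, 3]
Append remaining from right: [4, 6, 9]. Merged: [1, 2, 3, 4, 6, 9]

Final merged array: [1, 2, 3, 4, 6, 9]
Total comparisons: 3

The merged array is [1, 2, 3, 4, 6, 9], requiring 3 comparisons. The merge step runs in O(n) time where n is the total number of elements.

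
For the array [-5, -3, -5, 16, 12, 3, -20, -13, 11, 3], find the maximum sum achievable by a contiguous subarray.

Using Kadane's algorithm on [-5, -3, -5, 16, 12, 3, -20, -13, 11, 3]:

Scanning through the array:
Position 1 (value -3): max_ending_here = -3, max_so_far = -3
Position 2 (value -5): max_ending_here = -5, max_so_far = -3
Position 3 (value 16): max_ending_here = 16, max_so_far = 16
Position 4 (value 12): max_ending_here = 28, max_so_far = 28
Position 5 (value 3): max_ending_here = 31, max_so_far = 31
Position 6 (value -20): max_ending_here = 11, max_so_far = 31
Position 7 (value -13): max_ending_here = -2, max_so_far = 31
Position 8 (value 11): max_ending_here = 11, max_so_far = 31
Position 9 (value 3): max_ending_here = 14, max_so_far = 31

Maximum subarray: [16, 12, 3]
Maximum sum: 31

The maximum subarray is [16, 12, 3] with sum 31. This subarray runs from index 3 to index 5.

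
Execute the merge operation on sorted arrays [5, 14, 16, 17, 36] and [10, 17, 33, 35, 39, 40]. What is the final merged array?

Merging process:

Compare 5 vs 10: take 5 from left. Merged: [5]
Compare 14 vs 10: take 10 from right. Merged: [5, 10]
Compare 14 vs 17: take 14 from left. Merged: [5, 10, 14]
Compare 16 vs 17: take 16 from left. Merged: [5, 10, 14, 16]
Compare 17 vs 17: take 17 from left. Merged: [5, 10, 14, 16, 17]
Compare 36 vs 17: take 17 from right. Merged: [5, 10, 14, 16, 17, 17]
Compare 36 vs 33: take 33 from right. Merged: [5, 10, 14, 16, 17, 17, 33]
Compare 36 vs 35: take 35 from right. Merged: [5, 10, 14, 16, 17, 17, 33, 35]
Compare 36 vs 39: take 36 from left. Merged: [5, 10, 14, 16, 17, 17, 33, 35, 36]
Append remaining from right: [39, 40]. Merged: [5, 10, 14, 16, 17, 17, 33, 35, 36, 39, 40]

Final merged array: [5, 10, 14, 16, 17, 17, 33, 35, 36, 39, 40]
Total comparisons: 9

The merged array is [5, 10, 14, 16, 17, 17, 33, 35, 36, 39, 40], requiring 9 comparisons. The merge step runs in O(n) time where n is the total number of elements.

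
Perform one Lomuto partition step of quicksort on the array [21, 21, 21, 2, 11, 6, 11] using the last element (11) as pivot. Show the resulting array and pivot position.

Lomuto partition with pivot = 11:

Initial array: [21, 21, 21, 2, 11, 6, 11]

arr[0]=21 > 11: no swap
arr[1]=21 > 11: no swap
arr[2]=21 > 11: no swap
arr[3]=2 <= 11: swap with position 0, array becomes [2, 21, 21, 21, 11, 6, 11]
arr[4]=11 <= 11: swap with position 1, array becomes [2, 11, 21, 21, 21, 6, 11]
arr[5]=6 <= 11: swap with position 2, array becomes [2, 11, 6, 21, 21, 21, 11]

Place pivot at position 3: [2, 11, 6, 11, 21, 21, 21]
Pivot position: 3

After partitioning with pivot 11, the array becomes [2, 11, 6, 11, 21, 21, 21]. The pivot is placed at index 3. All elements to the left of the pivot are <= 11, and all elements to the right are > 11.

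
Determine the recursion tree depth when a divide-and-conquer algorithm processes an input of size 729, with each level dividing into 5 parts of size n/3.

For divide and conquer with division factor 3:

Problem sizes at each level:
Level 0: 729
Level 1: 243
Level 2: 81
Level 3: 27
Level 4: 9
Level 5: 3
Level 6: 1

The root is level 0 and the size-1 base case is level 6 (the tree spans levels 0 through 6, i.e. 7 levels counting the root), so the depth is the number of divisions: log_3(729) = 6

The recursion tree depth is log_3(729) = 6. At each level, the problem size is divided by 3, so it takes 6 divisions to reduce to a base case of size 1. The algorithm makes 5 recursive calls at each level.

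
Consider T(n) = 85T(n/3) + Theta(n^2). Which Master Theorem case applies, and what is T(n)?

Master Theorem for T(n) = 85T(n/3) + O(n^2):

a = 85, b = 3, c = 2
log_b(a) = log_3(85) = 4.0439

Case 1: c = 2 < log_3(85) = 4.0439
T(n) = O(n^(log_3 85))

For T(n) = 85T(n/3) + O(n^2): log_3(85) = 4.0439. This is Case 1 of the Master Theorem (c < log_b(a), work dominated by leaves), giving O(n^(log_3 85)).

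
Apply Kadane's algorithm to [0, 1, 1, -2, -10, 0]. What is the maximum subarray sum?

Using Kadane's algorithm on [0, 1, 1, -2, -10, 0]:

Scanning through the array:
Position 1 (value 1): max_ending_here = 1, max_so_far = 1
Position 2 (value 1): max_ending_here = 2, max_so_far = 2
Position 3 (value -2): max_ending_here = 0, max_so_far = 2
Position 4 (value -10): max_ending_here = -10, max_so_far = 2
Position 5 (value 0): max_ending_here = 0, max_so_far = 2

Maximum subarray: [0, 1, 1]
Maximum sum: 2

The maximum subarray is [0, 1, 1] with sum 2. This subarray runs from index 0 to index 2.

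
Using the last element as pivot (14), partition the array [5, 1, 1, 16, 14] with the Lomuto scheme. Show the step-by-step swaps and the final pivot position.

Lomuto partition with pivot = 14:

Initial array: [5, 1, 1, 16, 14]

arr[0]=5 <= 14: swap with position 0, array becomes [5, 1, 1, 16, 14]
arr[1]=1 <= 14: swap with position 1, array becomes [5, 1, 1, 16, 14]
arr[2]=1 <= 14: swap with position 2, array becomes [5, 1, 1, 16, 14]
arr[3]=16 > 14: no swap

Place pivot at position 3: [5, 1, 1, 14, 16]
Pivot position: 3

After partitioning with pivot 14, the array becomes [5, 1, 1, 14, 16]. The pivot is placed at index 3. All elements to the left of the pivot are <= 14, and all elements to the right are > 14.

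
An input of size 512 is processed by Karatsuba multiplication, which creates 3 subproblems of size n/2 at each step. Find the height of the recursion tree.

For divide and conquer with division factor 2:

Problem sizes at each level:
Level 0: 512
Level 1: 256
Level 2: 128
Level 3: 64
Level 4: 32
Level 5: 16
Level 6: 8
Level 7: 4
Level 8: 2
Level 9: 1

The root is level 0 and the size-1 base case is level 9 (the tree spans levels 0 through 9, i.e. 10 levels counting the root), so the depth is the number of divisions: log_2(512) = 9

The recursion tree depth is log_2(512) = 9. At each level, the problem size is divided by 2, so it takes 9 divisions to reduce to a base case of size 1. The algorithm makes 3 recursive calls at each level.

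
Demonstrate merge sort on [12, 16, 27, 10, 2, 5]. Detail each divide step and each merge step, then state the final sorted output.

Merge sort trace:

Split: [12, 16, 27, 10, 2, 5] -> [12, 16, 27] and [10, 2, 5]
  Split: [12, 16, 27] -> [12] and [16, 27]
    Split: [16, 27] -> [16] and [27]
    Merge: [16] + [27] -> [16, 27]
  Merge: [12] + [16, 27] -> [12, 16, 27]
  Split: [10, 2, 5] -> [10] and [2, 5]
    Split: [2, 5] -> [2] and [5]
    Merge: [2] + [5] -> [2, 5]
  Merge: [10] + [2, 5] -> [2, 5, 10]
Merge: [12, 16, 27] + [2, 5, 10] -> [2, 5, 10, 12, 16, 27]

Final sorted array: [2, 5, 10, 12, 16, 27]

The merge sort proceeds by recursively splitting the array and merging sorted halves.
After all merges, the sorted array is [2, 5, 10, 12, 16, 27].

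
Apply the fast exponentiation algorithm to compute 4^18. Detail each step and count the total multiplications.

Computing 4^18 by squaring (build up from 4^1; each line after the first costs one multiplication):

4^1 = 4
4^2 = (4^1)^2 = 4^2 = 16
4^4 = (4^2)^2 = 16^2 = 256
4^8 = (4^4)^2 = 256^2 = 65536
4^9 = 4 * 4^8 = 4 * 65536 = 262144
4^18 = (4^9)^2 = 262144^2 = 68719476736

Result: 68719476736
Multiplications needed: 5 (5 lines after 4^1)

4^18 = 68719476736. Using exponentiation by squaring, this requires 5 multiplications. The key idea: if the exponent is even, square the half-power; if odd, multiply by the base once.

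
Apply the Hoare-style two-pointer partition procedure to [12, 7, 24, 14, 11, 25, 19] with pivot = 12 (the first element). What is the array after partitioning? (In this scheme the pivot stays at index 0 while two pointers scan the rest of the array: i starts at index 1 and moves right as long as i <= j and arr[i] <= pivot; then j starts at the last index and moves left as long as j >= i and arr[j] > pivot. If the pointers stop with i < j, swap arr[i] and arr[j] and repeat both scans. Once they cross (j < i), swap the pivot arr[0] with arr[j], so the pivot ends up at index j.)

Hoare-style two-pointer partition with pivot = 12:

Initial array: [12, 7, 24, 14, 11, 25, 19]

Pointers start at i = 1, j = 6.
i stops at index 2 (arr[2]=24 > 12), j stops at index 4 (arr[4]=11 <= 12): swap arr[2] and arr[4], array becomes [12, 7, 11, 14, 24, 25, 19]
i ends at 3, j ends at 2: the pointers have crossed (j < i), so scanning stops.

Swap pivot arr[0] with arr[2] to place pivot at position 2: [11, 7, 12, 14, 24, 25, 19]
Pivot position: 2

After partitioning with pivot 12, the array becomes [11, 7, 12, 14, 24, 25, 19]. The pivot is placed at index 2. All elements to the left of the pivot are <= 12, and all elements to the right are > 12.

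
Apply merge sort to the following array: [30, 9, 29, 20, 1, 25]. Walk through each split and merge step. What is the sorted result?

Merge sort trace:

Split: [30, 9, 29, 20, 1, 25] -> [30, 9, 29] and [20, 1, 25]
  Split: [30, 9, 29] -> [30] and [9, 29]
    Split: [9, 29] -> [9] and [29]
    Merge: [9] + [29] -> [9, 29]
  Merge: [30] + [9, 29] -> [9, 29, 30]
  Split: [20, 1, 25] -> [20] and [1, 25]
    Split: [1, 25] -> [1] and [25]
    Merge: [1] + [25] -> [1, 25]
  Merge: [20] + [1, 25] -> [1, 20, 25]
Merge: [9, 29, 30] + [1, 20, 25] -> [1, 9, 20, 25, 29, 30]

Final sorted array: [1, 9, 20, 25, 29, 30]

The merge sort proceeds by recursively splitting the array and merging sorted halves.
After all merges, the sorted array is [1, 9, 20, 25, 29, 30].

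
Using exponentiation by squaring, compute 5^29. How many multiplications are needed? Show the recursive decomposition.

Computing 5^29 by squaring (build up from 5^1; each line after the first costs one multiplication):

5^1 = 5
5^2 = (5^1)^2 = 5^2 = 25
5^3 = 5 * 5^2 = 5 * 25 = 125
5^6 = (5^3)^2 = 125^2 = 15625
5^7 = 5 * 5^6 = 5 * 15625 = 78125
5^14 = (5^7)^2 = 78125^2 = 6103515625
5^28 = (5^14)^2 = 6103515625^2 = 37252902984619140625
5^29 = 5 * 5^28 = 5 * 37252902984619140625 = 186264514923095703125

Result: 186264514923095703125
Multiplications needed: 7 (7 lines after 5^1)

5^29 = 186264514923095703125. Using exponentiation by squaring, this requires 7 multiplications. The key idea: if the exponent is even, square the half-power; if odd, multiply by the base once.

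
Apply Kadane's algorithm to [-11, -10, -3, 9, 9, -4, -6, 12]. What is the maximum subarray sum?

Using Kadane's algorithm on [-11, -10, -3, 9, 9, -4, -6, 12]:

Scanning through the array:
Position 1 (value -10): max_ending_here = -10, max_so_far = -10
Position 2 (value -3): max_ending_here = -3, max_so_far = -3
Position 3 (value 9): max_ending_here = 9, max_so_far = 9
Position 4 (value 9): max_ending_here = 18, max_so_far = 18
Position 5 (value -4): max_ending_here = 14, max_so_far = 18
Position 6 (value -6): max_ending_here = 8, max_so_far = 18
Position 7 (value 12): max_ending_here = 20, max_so_far = 20

Maximum subarray: [9, 9, -4, -6, 12]
Maximum sum: 20

The maximum subarray is [9, 9, -4, -6, 12] with sum 20. This subarray runs from index 3 to index 7.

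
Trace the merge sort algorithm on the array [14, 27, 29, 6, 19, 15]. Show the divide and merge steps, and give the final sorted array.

Merge sort trace:

Split: [14, 27, 29, 6, 19, 15] -> [14, 27, 29] and [6, 19, 15]
  Split: [14, 27, 29] -> [14] and [27, 29]
    Split: [27, 29] -> [27] and [29]
    Merge: [27] + [29] -> [27, 29]
  Merge: [14] + [27, 29] -> [14, 27, 29]
  Split: [6, 19, 15] -> [6] and [19, 15]
    Split: [19, 15] -> [19] and [15]
    Merge: [19] + [15] -> [15, 19]
  Merge: [6] + [15, 19] -> [6, 15, 19]
Merge: [14, 27, 29] + [6, 15, 19] -> [6, 14, 15, 19, 27, 29]

Final sorted array: [6, 14, 15, 19, 27, 29]

The merge sort proceeds by recursively splitting the array and merging sorted halves.
After all merges, the sorted array is [6, 14, 15, 19, 27, 29].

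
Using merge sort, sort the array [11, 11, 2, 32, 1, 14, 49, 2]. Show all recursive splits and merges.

Merge sort trace:

Split: [11, 11, 2, 32, 1, 14, 49, 2] -> [11, 11, 2, 32] and [1, 14, 49, 2]
  Split: [11, 11, 2, 32] -> [11, 11] and [2, 32]
    Split: [11, 11] -> [11] and [11]
    Merge: [11] + [11] -> [11, 11]
    Split: [2, 32] -> [2] and [32]
    Merge: [2] + [32] -> [2, 32]
  Merge: [11, 11] + [2, 32] -> [2, 11, 11, 32]
  Split: [1, 14, 49, 2] -> [1, 14] and [49, 2]
    Split: [1, 14] -> [1] and [14]
    Merge: [1] + [14] -> [1, 14]
    Split: [49, 2] -> [49] and [2]
    Merge: [49] + [2] -> [2, 49]
  Merge: [1, 14] + [2, 49] -> [1, 2, 14, 49]
Merge: [2, 11, 11, 32] + [1, 2, 14, 49] -> [1, 2, 2, 11, 11, 14, 32, 49]

Final sorted array: [1, 2, 2, 11, 11, 14, 32, 49]

The merge sort proceeds by recursively splitting the array and merging sorted halves.
After all merges, the sorted array is [1, 2, 2, 11, 11, 14, 32, 49].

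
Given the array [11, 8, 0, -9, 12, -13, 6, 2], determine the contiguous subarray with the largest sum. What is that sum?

Using Kadane's algorithm on [11, 8, 0, -9, 12, -13, 6, 2]:

Scanning through the array:
Position 1 (value 8): max_ending_here = 19, max_so_far = 19
Position 2 (value 0): max_ending_here = 19, max_so_far = 19
Position 3 (value -9): max_ending_here = 10, max_so_far = 19
Position 4 (value 12): max_ending_here = 22, max_so_far = 22
Position 5 (value -13): max_ending_here = 9, max_so_far = 22
Position 6 (value 6): max_ending_here = 15, max_so_far = 22
Position 7 (value 2): max_ending_here = 17, max_so_far = 22

Maximum subarray: [11, 8, 0, -9, 12]
Maximum sum: 22

The maximum subarray is [11, 8, 0, -9, 12] with sum 22. This subarray runs from index 0 to index 4.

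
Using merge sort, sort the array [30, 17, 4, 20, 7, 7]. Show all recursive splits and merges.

Merge sort trace:

Split: [30, 17, 4, 20, 7, 7] -> [30, 17, 4] and [20, 7, 7]
  Split: [30, 17, 4] -> [30] and [17, 4]
    Split: [17, 4] -> [17] and [4]
    Merge: [17] + [4] -> [4, 17]
  Merge: [30] + [4, 17] -> [4, 17, 30]
  Split: [20, 7, 7] -> [20] and [7, 7]
    Split: [7, 7] -> [7] and [7]
    Merge: [7] + [7] -> [7, 7]
  Merge: [20] + [7, 7] -> [7, 7, 20]
Merge: [4, 17, 30] + [7, 7, 20] -> [4, 7, 7, 17, 20, 30]

Final sorted array: [4, 7, 7, 17, 20, 30]

The merge sort proceeds by recursively splitting the array and merging sorted halves.
After all merges, the sorted array is [4, 7, 7, 17, 20, 30].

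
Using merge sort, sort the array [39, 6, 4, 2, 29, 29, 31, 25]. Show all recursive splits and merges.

Merge sort trace:

Split: [39, 6, 4, 2, 29, 29, 31, 25] -> [39, 6, 4, 2] and [29, 29, 31, 25]
  Split: [39, 6, 4, 2] -> [39, 6] and [4, 2]
    Split: [39, 6] -> [39] and [6]
    Merge: [39] + [6] -> [6, 39]
    Split: [4, 2] -> [4] and [2]
    Merge: [4] + [2] -> [2, 4]
  Merge: [6, 39] + [2, 4] -> [2, 4, 6, 39]
  Split: [29, 29, 31, 25] -> [29, 29] and [31, 25]
    Split: [29, 29] -> [29] and [29]
    Merge: [29] + [29] -> [29, 29]
    Split: [31, 25] -> [31] and [25]
    Merge: [31] + [25] -> [25, 31]
  Merge: [29, 29] + [25, 31] -> [25, 29, 29, 31]
Merge: [2, 4, 6, 39] + [25, 29, 29, 31] -> [2, 4, 6, 25, 29, 29, 31, 39]

Final sorted array: [2, 4, 6, 25, 29, 29, 31, 39]

The merge sort proceeds by recursively splitting the array and merging sorted halves.
After all merges, the sorted array is [2, 4, 6, 25, 29, 29, 31, 39].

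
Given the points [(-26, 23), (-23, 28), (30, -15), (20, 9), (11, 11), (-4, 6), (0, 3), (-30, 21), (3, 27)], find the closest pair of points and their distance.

Computing all pairwise distances among 9 points:

d((-26, 23), (-23, 28)) = 5.831
d((-26, 23), (30, -15)) = 67.6757
d((-26, 23), (20, 9)) = 48.0833
d((-26, 23), (11, 11)) = 38.8973
d((-26, 23), (-4, 6)) = 27.8029
d((-26, 23), (0, 3)) = 32.8024
d((-26, 23), (-30, 21)) = 4.4721 <-- minimum
d((-26, 23), (3, 27)) = 29.2746
d((-23, 28), (30, -15)) = 68.2495
d((-23, 28), (20, 9)) = 47.0106
d((-23, 28), (11, 11)) = 38.0132
d((-23, 28), (-4, 6)) = 29.0689
d((-23, 28), (0, 3)) = 33.9706
d((-23, 28), (-30, 21)) = 9.8995
d((-23, 28), (3, 27)) = 26.0192
d((30, -15), (20, 9)) = 26.0
d((30, -15), (11, 11)) = 32.2025
d((30, -15), (-4, 6)) = 39.9625
d((30, -15), (0, 3)) = 34.9857
d((30, -15), (-30, 21)) = 69.9714
d((30, -15), (3, 27)) = 49.93
d((20, 9), (11, 11)) = 9.2195
d((20, 9), (-4, 6)) = 24.1868
d((20, 9), (0, 3)) = 20.8806
d((20, 9), (-30, 21)) = 51.4198
d((20, 9), (3, 27)) = 24.7588
d((11, 11), (-4, 6)) = 15.8114
d((11, 11), (0, 3)) = 13.6015
d((11, 11), (-30, 21)) = 42.2019
d((11, 11), (3, 27)) = 17.8885
d((-4, 6), (0, 3)) = 5.0
d((-4, 6), (-30, 21)) = 30.0167
d((-4, 6), (3, 27)) = 22.1359
d((0, 3), (-30, 21)) = 34.9857
d((0, 3), (3, 27)) = 24.1868
d((-30, 21), (3, 27)) = 33.541

Closest pair: (-26, 23) and (-30, 21) with distance 4.4721

The closest pair is (-26, 23) and (-30, 21) with Euclidean distance 4.4721. For 9 points, brute-force pairwise comparison is shown above. For large n, the divide-and-conquer algorithm (sort by x, recurse on halves, check the dividing strip) achieves O(n log n).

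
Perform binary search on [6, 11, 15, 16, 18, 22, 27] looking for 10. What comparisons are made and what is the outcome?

Binary search for 10 in [6, 11, 15, 16, 18, 22, 27]:

lo=0, hi=6, mid=3, arr[mid]=16 -> 16 > 10, search left half
lo=0, hi=2, mid=1, arr[mid]=11 -> 11 > 10, search left half
lo=0, hi=0, mid=0, arr[mid]=6 -> 6 < 10, search right half
lo=1 > hi=0, target 10 not found

Binary search determines that 10 is not in the array after 3 comparisons. The search space was exhausted without finding the target.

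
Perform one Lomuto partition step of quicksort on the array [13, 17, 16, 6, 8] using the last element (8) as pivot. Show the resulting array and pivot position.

Lomuto partition with pivot = 8:

Initial array: [13, 17, 16, 6, 8]

arr[0]=13 > 8: no swap
arr[1]=17 > 8: no swap
arr[2]=16 > 8: no swap
arr[3]=6 <= 8: swap with position 0, array becomes [6, 17, 16, 13, 8]

Place pivot at position 1: [6, 8, 16, 13, 17]
Pivot position: 1

After partitioning with pivot 8, the array becomes [6, 8, 16, 13, 17]. The pivot is placed at index 1. All elements to the left of the pivot are <= 8, and all elements to the right are > 8.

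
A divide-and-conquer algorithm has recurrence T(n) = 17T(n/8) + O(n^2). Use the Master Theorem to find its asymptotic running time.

Master Theorem for T(n) = 17T(n/8) + O(n^2):

a = 17, b = 8, c = 2
log_b(a) = log_8(17) = 1.3625

Case 3: c = 2 > log_8(17) = 1.3625
T(n) = O(n^2) = O(n^2)

For T(n) = 17T(n/8) + O(n^2): log_8(17) = 1.3625. This is Case 3 of the Master Theorem (c > log_b(a), work dominated by root), giving O(n^2).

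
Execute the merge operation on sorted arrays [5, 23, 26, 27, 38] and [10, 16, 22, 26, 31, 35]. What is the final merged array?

Merging process:

Compare 5 vs 10: take 5 from left. Merged: [5]
Compare 23 vs 10: take 10 from right. Merged: [5, 10]
Compare 23 vs 16: take 16 from right. Merged: [5, 10, 16]
Compare 23 vs 22: take 22 from right. Merged: [5, 10, 16, 22]
Compare 23 vs 26: take 23 from left. Merged: [5, 10, 16, 22, 23]
Compare 26 vs 26: take 26 from left. Merged: [5, 10, 16, 22, 23, 26]
Compare 27 vs 26: take 26 from right. Merged: [5, 10, 16, 22, 23, 26, 26]
Compare 27 vs 31: take 27 from left. Merged: [5, 10, 16, 22, 23, 26, 26, 27]
Compare 38 vs 31: take 31 from right. Merged: [5, 10, 16, 22, 23, 26, 26, 27, 31]
Compare 38 vs 35: take 35 from right. Merged: [5, 10, 16, 22, 23, 26, 26, 27, 31, 35]
Append remaining from left: [38]. Merged: [5, 10, 16, 22, 23, 26, 26, 27, 31, 35, 38]

Final merged array: [5, 10, 16, 22, 23, 26, 26, 27, 31, 35, 38]
Total comparisons: 10

The merged array is [5, 10, 16, 22, 23, 26, 26, 27, 31, 35, 38], requiring 10 comparisons. The merge step runs in O(n) time where n is the total number of elements.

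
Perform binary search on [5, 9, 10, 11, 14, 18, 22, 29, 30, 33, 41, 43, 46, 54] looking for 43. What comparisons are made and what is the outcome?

Binary search for 43 in [5, 9, 10, 11, 14, 18, 22, 29, 30, 33, 41, 43, 46, 54]:

lo=0, hi=13, mid=6, arr[mid]=22 -> 22 < 43, search right half
lo=7, hi=13, mid=10, arr[mid]=41 -> 41 < 43, search right half
lo=11, hi=13, mid=12, arr[mid]=46 -> 46 > 43, search left half
lo=11, hi=11, mid=11, arr[mid]=43 -> Found target at index 11!

Binary search finds 43 at index 11 after 4 comparisons. The search repeatedly halves the search space by comparing with the middle element.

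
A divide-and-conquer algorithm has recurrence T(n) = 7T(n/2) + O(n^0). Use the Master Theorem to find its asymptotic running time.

Master Theorem for T(n) = 7T(n/2) + O(n^0):

a = 7, b = 2, c = 0
log_b(a) = log_2(7) = 2.8074

Case 1: c = 0 < log_2(7) = 2.8074
T(n) = O(n^(log_2 7))

For T(n) = 7T(n/2) + O(n^0): log_2(7) = 2.8074. This is Case 1 of the Master Theorem (c < log_b(a), work dominated by leaves), giving O(n^(log_2 7)).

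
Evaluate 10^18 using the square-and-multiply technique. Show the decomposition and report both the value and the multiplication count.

Computing 10^18 by squaring (build up from 10^1; each line after the first costs one multiplication):

10^1 = 10
10^2 = (10^1)^2 = 10^2 = 100
10^4 = (10^2)^2 = 100^2 = 10000
10^8 = (10^4)^2 = 10000^2 = 100000000
10^9 = 10 * 10^8 = 10 * 100000000 = 1000000000
10^18 = (10^9)^2 = 1000000000^2 = 1000000000000000000

Result: 1000000000000000000
Multiplications needed: 5 (5 lines after 10^1)

10^18 = 1000000000000000000. Using exponentiation by squaring, this requires 5 multiplications. The key idea: if the exponent is even, square the half-power; if odd, multiply by the base once.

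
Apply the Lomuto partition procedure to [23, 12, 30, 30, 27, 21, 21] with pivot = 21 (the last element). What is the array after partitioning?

Lomuto partition with pivot = 21:

Initial array: [23, 12, 30, 30, 27, 21, 21]

arr[0]=23 > 21: no swap
arr[1]=12 <= 21: swap with position 0, array becomes [12, 23, 30, 30, 27, 21, 21]
arr[2]=30 > 21: no swap
arr[3]=30 > 21: no swap
arr[4]=27 > 21: no swap
arr[5]=21 <= 21: swap with position 1, array becomes [12, 21, 30, 30, 27, 23, 21]

Place pivot at position 2: [12, 21, 21, 30, 27, 23, 30]
Pivot position: 2

After partitioning with pivot 21, the array becomes [12, 21, 21, 30, 27, 23, 30]. The pivot is placed at index 2. All elements to the left of the pivot are <= 21, and all elements to the right are > 21.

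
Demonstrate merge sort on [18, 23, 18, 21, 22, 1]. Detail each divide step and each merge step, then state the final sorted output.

Merge sort trace:

Split: [18, 23, 18, 21, 22, 1] -> [18, 23, 18] and [21, 22, 1]
  Split: [18, 23, 18] -> [18] and [23, 18]
    Split: [23, 18] -> [23] and [18]
    Merge: [23] + [18] -> [18, 23]
  Merge: [18] + [18, 23] -> [18, 18, 23]
  Split: [21, 22, 1] -> [21] and [22, 1]
    Split: [22, 1] -> [22] and [1]
    Merge: [22] + [1] -> [1, 22]
  Merge: [21] + [1, 22] -> [1, 21, 22]
Merge: [18, 18, 23] + [1, 21, 22] -> [1, 18, 18, 21, 22, 23]

Final sorted array: [1, 18, 18, 21, 22, 23]

The merge sort proceeds by recursively splitting the array and merging sorted halves.
After all merges, the sorted array is [1, 18, 18, 21, 22, 23].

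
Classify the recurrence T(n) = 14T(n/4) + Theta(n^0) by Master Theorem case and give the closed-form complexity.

Master Theorem for T(n) = 14T(n/4) + O(n^0):

a = 14, b = 4, c = 0
log_b(a) = log_4(14) = 1.9037

Case 1: c = 0 < log_4(14) = 1.9037
T(n) = O(n^(log_4 14))

For T(n) = 14T(n/4) + O(n^0): log_4(14) = 1.9037. This is Case 1 of the Master Theorem (c < log_b(a), work dominated by leaves), giving O(n^(log_4 14)).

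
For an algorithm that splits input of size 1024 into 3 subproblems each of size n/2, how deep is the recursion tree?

For divide and conquer with division factor 2:

Problem sizes at each level:
Level 0: 1024
Level 1: 512
Level 2: 256
Level 3: 128
Level 4: 64
Level 5: 32
Level 6: 16
Level 7: 8
Level 8: 4
Level 9: 2
Level 10: 1

The root is level 0 and the size-1 base case is level 10 (the tree spans levels 0 through 10, i.e. 11 levels counting the root), so the depth is the number of divisions: log_2(1024) = 10

The recursion tree depth is log_2(1024) = 10. At each level, the problem size is divided by 2, so it takes 10 divisions to reduce to a base case of size 1. The algorithm makes 3 recursive calls at each level.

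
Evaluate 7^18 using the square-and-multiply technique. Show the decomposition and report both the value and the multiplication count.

Computing 7^18 by squaring (build up from 7^1; each line after the first costs one multiplication):

7^1 = 7
7^2 = (7^1)^2 = 7^2 = 49
7^4 = (7^2)^2 = 49^2 = 2401
7^8 = (7^4)^2 = 2401^2 = 5764801
7^9 = 7 * 7^8 = 7 * 5764801 = 40353607
7^18 = (7^9)^2 = 40353607^2 = 1628413597910449

Result: 1628413597910449
Multiplications needed: 5 (5 lines after 7^1)

7^18 = 1628413597910449. Using exponentiation by squaring, this requires 5 multiplications. The key idea: if the exponent is even, square the half-power; if odd, multiply by the base once.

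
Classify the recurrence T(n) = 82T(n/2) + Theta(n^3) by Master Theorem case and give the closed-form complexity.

Master Theorem for T(n) = 82T(n/2) + O(n^3):

a = 82, b = 2, c = 3
log_b(a) = log_2(82) = 6.3576

Case 1: c = 3 < log_2(82) = 6.3576
T(n) = O(n^(log_2 82))

For T(n) = 82T(n/2) + O(n^3): log_2(82) = 6.3576. This is Case 1 of the Master Theorem (c < log_b(a), work dominated by leaves), giving O(n^(log_2 82)).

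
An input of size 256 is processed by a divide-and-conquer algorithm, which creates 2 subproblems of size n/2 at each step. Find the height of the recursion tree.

For divide and conquer with division factor 2:

Problem sizes at each level:
Level 0: 256
Level 1: 128
Level 2: 64
Level 3: 32
Level 4: 16
Level 5: 8
Level 6: 4
Level 7: 2
Level 8: 1

The root is level 0 and the size-1 base case is level 8 (the tree spans levels 0 through 8, i.e. 9 levels counting the root), so the depth is the number of divisions: log_2(256) = 8

The recursion tree depth is log_2(256) = 8. At each level, the problem size is divided by 2, so it takes 8 divisions to reduce to a base case of size 1. The algorithm makes 2 recursive calls at each level.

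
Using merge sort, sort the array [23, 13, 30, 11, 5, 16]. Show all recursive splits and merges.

Merge sort trace:

Split: [23, 13, 30, 11, 5, 16] -> [23, 13, 30] and [11, 5, 16]
  Split: [23, 13, 30] -> [23] and [13, 30]
    Split: [13, 30] -> [13] and [30]
    Merge: [13] + [30] -> [13, 30]
  Merge: [23] + [13, 30] -> [13, 23, 30]
  Split: [11, 5, 16] -> [11] and [5, 16]
    Split: [5, 16] -> [5] and [16]
    Merge: [5] + [16] -> [5, 16]
  Merge: [11] + [5, 16] -> [5, 11, 16]
Merge: [13, 23, 30] + [5, 11, 16] -> [5, 11, 13, 16, 23, 30]

Final sorted array: [5, 11, 13, 16, 23, 30]

The merge sort proceeds by recursively splitting the array and merging sorted halves.
After all merges, the sorted array is [5, 11, 13, 16, 23, 30].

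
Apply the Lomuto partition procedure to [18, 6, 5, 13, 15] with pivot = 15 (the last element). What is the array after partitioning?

Lomuto partition with pivot = 15:

Initial array: [18, 6, 5, 13, 15]

arr[0]=18 > 15: no swap
arr[1]=6 <= 15: swap with position 0, array becomes [6, 18, 5, 13, 15]
arr[2]=5 <= 15: swap with position 1, array becomes [6, 5, 18, 13, 15]
arr[3]=13 <= 15: swap with position 2, array becomes [6, 5, 13, 18, 15]

Place pivot at position 3: [6, 5, 13, 15, 18]
Pivot position: 3

After partitioning with pivot 15, the array becomes [6, 5, 13, 15, 18]. The pivot is placed at index 3. All elements to the left of the pivot are <= 15, and all elements to the right are > 15.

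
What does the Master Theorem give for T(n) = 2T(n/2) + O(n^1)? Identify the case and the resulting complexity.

Master Theorem for T(n) = 2T(n/2) + O(n^1):

a = 2, b = 2, c = 1
log_b(a) = log_2(2) = 1.0000

Case 2: c = 1 = log_2(2) = 1.0000
T(n) = O(n^1 log n) = O(n log n)

For T(n) = 2T(n/2) + O(n^1): log_2(2) = 1.0000. This is Case 2 of the Master Theorem (c = log_b(a), equal work at all levels), giving O(n log n).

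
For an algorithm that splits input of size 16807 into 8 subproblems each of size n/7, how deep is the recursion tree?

For divide and conquer with division factor 7:

Problem sizes at each level:
Level 0: 16807
Level 1: 2401
Level 2: 343
Level 3: 49
Level 4: 7
Level 5: 1

The root is level 0 and the size-1 base case is level 5 (the tree spans levels 0 through 5, i.e. 6 levels counting the root), so the depth is the number of divisions: log_7(16807) = 5

The recursion tree depth is log_7(16807) = 5. At each level, the problem size is divided by 7, so it takes 5 divisions to reduce to a base case of size 1. The algorithm makes 8 recursive calls at each level.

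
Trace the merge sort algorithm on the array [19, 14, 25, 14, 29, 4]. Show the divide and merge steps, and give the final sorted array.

Merge sort trace:

Split: [19, 14, 25, 14, 29, 4] -> [19, 14, 25] and [14, 29, 4]
  Split: [19, 14, 25] -> [19] and [14, 25]
    Split: [14, 25] -> [14] and [25]
    Merge: [14] + [25] -> [14, 25]
  Merge: [19] + [14, 25] -> [14, 19, 25]
  Split: [14, 29, 4] -> [14] and [29, 4]
    Split: [29, 4] -> [29] and [4]
    Merge: [29] + [4] -> [4, 29]
  Merge: [14] + [4, 29] -> [4, 14, 29]
Merge: [14, 19, 25] + [4, 14, 29] -> [4, 14, 14, 19, 25, 29]

Final sorted array: [4, 14, 14, 19, 25, 29]

The merge sort proceeds by recursively splitting the array and merging sorted halves.
After all merges, the sorted array is [4, 14, 14, 19, 25, 29].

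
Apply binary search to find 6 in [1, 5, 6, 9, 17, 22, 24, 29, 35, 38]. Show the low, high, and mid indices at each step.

Binary search for 6 in [1, 5, 6, 9, 17, 22, 24, 29, 35, 38]:

lo=0, hi=9, mid=4, arr[mid]=17 -> 17 > 6, search left half
lo=0, hi=3, mid=1, arr[mid]=5 -> 5 < 6, search right half
lo=2, hi=3, mid=2, arr[mid]=6 -> Found target at index 2!

Binary search finds 6 at index 2 after 3 comparisons. The search repeatedly halves the search space by comparing with the middle element.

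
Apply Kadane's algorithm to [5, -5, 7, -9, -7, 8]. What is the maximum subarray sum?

Using Kadane's algorithm on [5, -5, 7, -9, -7, 8]:

Scanning through the array:
Position 1 (value -5): max_ending_here = 0, max_so_far = 5
Position 2 (value 7): max_ending_here = 7, max_so_far = 7
Position 3 (value -9): max_ending_here = -2, max_so_far = 7
Position 4 (value -7): max_ending_here = -7, max_so_far = 7
Position 5 (value 8): max_ending_here = 8, max_so_far = 8

Maximum subarray: [8]
Maximum sum: 8

The maximum subarray is [8] with sum 8. This subarray runs from index 5 to index 5.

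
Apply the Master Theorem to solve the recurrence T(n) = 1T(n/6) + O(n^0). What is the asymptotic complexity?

Master Theorem for T(n) = 1T(n/6) + O(n^0):

a = 1, b = 6, c = 0
log_b(a) = log_6(1) = 0.0000

Case 2: c = 0 = log_6(1) = 0.0000
T(n) = O(n^0 log n) = O(log n)

For T(n) = 1T(n/6) + O(n^0): log_6(1) = 0.0000. This is Case 2 of the Master Theorem (c = log_b(a), equal work at all levels), giving O(log n).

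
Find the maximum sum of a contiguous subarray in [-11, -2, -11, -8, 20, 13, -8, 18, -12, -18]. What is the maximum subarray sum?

Using Kadane's algorithm on [-11, -2, -11, -8, 20, 13, -8, 18, -12, -18]:

Scanning through the array:
Position 1 (value -2): max_ending_here = -2, max_so_far = -2
Position 2 (value -11): max_ending_here = -11, max_so_far = -2
Position 3 (value -8): max_ending_here = -8, max_so_far = -2
Position 4 (value 20): max_ending_here = 20, max_so_far = 20
Position 5 (value 13): max_ending_here = 33, max_so_far = 33
Position 6 (value -8): max_ending_here = 25, max_so_far = 33
Position 7 (value 18): max_ending_here = 43, max_so_far = 43
Position 8 (value -12): max_ending_here = 31, max_so_far = 43
Position 9 (value -18): max_ending_here = 13, max_so_far = 43

Maximum subarray: [20, 13, -8, 18]
Maximum sum: 43

The maximum subarray is [20, 13, -8, 18] with sum 43. This subarray runs from index 4 to index 7.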